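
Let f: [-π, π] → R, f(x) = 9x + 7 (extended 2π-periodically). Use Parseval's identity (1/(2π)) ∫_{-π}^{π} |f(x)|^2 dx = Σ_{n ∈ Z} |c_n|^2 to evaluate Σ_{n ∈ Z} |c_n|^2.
Σ |c_n|^2 = 27π^2 + 49

Expand and integrate term by term over [-π, π]:
  ∫ (9x)^2 dx = 81·(2π^3/3); ∫ 2·9·(7)·x dx = 0 (odd integrand); ∫ 7^2 dx = 49·2π.
So (1/(2π)) ∫_{-π}^{π} (9x + 7)^2 dx = 81π^2/3 + 49 = 27π^2 + 49.
Parseval ⇒ Σ |c_n|^2 = 27π^2 + 49.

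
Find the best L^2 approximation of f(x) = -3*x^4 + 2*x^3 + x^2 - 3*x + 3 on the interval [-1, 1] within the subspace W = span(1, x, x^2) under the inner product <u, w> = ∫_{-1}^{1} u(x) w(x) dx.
g(x) = -11*x^2/7 - 9*x/5 + 114/35

The best approximation g ∈ W is the orthogonal projection of f onto W. Writing g = a_0 + a_1 x + a_2 x^2, the coefficients solve the normal equations G · a = b where
  G_{ij} = <φ_i, φ_j> and b_i = <f, φ_i>, with φ_0 = 1, φ_1 = x, φ_2 = x^2.
G =
  [2, 0, 2/3]
  [0, 2/3, 0]
  [2/3, 0, 2/5],
b = (82/15, -6/5, 54/35).
Solving gives a_0 = 114/35, a_1 = -9/5, a_2 = -11/7, so
  g(x) = -11*x^2/7 - 9*x/5 + 114/35.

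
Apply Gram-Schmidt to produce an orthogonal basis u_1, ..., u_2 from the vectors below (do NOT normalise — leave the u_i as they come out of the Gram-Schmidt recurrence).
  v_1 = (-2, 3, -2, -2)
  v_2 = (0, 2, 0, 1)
Orthogonal basis:
  u_1 = (-2, 3, -2, -2)
  u_2 = (8/21, 10/7, 8/21, 29/21)

Apply the Gram-Schmidt recurrence
  u_1 = v_1
  u_i = v_i − Σ_{j<i} ((v_i · u_j) / (u_j · u_j)) · u_j.

Step by step this gives:
  u_1 = (-2, 3, -2, -2)
  u_2 = (8/21, 10/7, 8/21, 29/21)

Orthogonality check:
  u_2 · u_1 = 0 (should be 0)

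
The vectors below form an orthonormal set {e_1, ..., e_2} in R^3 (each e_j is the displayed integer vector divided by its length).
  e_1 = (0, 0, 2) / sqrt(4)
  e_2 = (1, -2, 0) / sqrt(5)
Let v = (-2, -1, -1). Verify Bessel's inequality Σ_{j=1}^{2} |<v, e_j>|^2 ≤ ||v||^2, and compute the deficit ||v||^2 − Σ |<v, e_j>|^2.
Σ |<v, e_j>|^2 = 1; ||v||^2 = 6; deficit = 5

Write each e_j = u_j / sqrt(<u_j, u_j>) where u_j is the displayed integer vector. Then <v, e_j> = <v, u_j> / sqrt(<u_j, u_j>), so |<v, e_j>|^2 = <v, u_j>^2 / <u_j, u_j>.
Coefficients: <v, e_1> = -2/sqrt(4), <v, e_2> = 0/sqrt(5).
Square and sum: Σ |<v, e_j>|^2 = 1.
Compute ||v||^2 = v·v = 6.
Deficit = 6 − 1 = 5 ≥ 0, confirming Bessel's inequality. (The deficit equals ||v − Σ <v,e_j> e_j||^2, the squared distance from v to span{e_j}.)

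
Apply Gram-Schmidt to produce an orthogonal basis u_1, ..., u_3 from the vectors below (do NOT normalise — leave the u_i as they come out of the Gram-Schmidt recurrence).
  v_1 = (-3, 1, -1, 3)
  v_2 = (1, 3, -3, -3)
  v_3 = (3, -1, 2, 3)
Orthogonal basis:
  u_1 = (-3, 1, -1, 3)
  u_2 = (1/10, 33/10, -33/10, -21/10)
  u_3 = (342/131, 151/131, -20/131, 285/131)

Apply the Gram-Schmidt recurrence
  u_1 = v_1
  u_i = v_i − Σ_{j<i} ((v_i · u_j) / (u_j · u_j)) · u_j.

Step by step this gives:
  u_1 = (-3, 1, -1, 3)
  u_2 = (1/10, 33/10, -33/10, -21/10)
  u_3 = (342/131, 151/131, -20/131, 285/131)

Orthogonality check:
  u_2 · u_1 = 0 (should be 0)
  u_3 · u_1 = 0 (should be 0)
  u_3 · u_2 = 0 (should be 0)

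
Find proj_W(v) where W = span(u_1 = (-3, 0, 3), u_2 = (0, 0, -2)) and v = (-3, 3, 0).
proj_W(v) = (-3, 0, 0)

Set up U = [u_1 | ... | u_2] ∈ R^(3×2). The projector onto W = col(U) is P = U (U^T U)^(-1) U^T.
Compute U^T U =
  [18, -6]
  [-6, 4],
and U^T v = (9, 0).
Solve U^T U · c = U^T v for the coefficients: c = (1, 3/2). The projection is proj_W(v) = U c.
Check: (v - proj_W(v)) · u_1 = 0  (should be 0).
Check: (v - proj_W(v)) · u_2 = 0  (should be 0).
Result: proj_W(v) = (-3, 0, 0).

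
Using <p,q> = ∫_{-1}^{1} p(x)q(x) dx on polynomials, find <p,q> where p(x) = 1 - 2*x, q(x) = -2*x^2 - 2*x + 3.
<p,q> = 22/3

Expand the product: p(x)·q(x) = 4*x^3 + 2*x^2 - 8*x + 3.
∫_{-1}^{1} of each monomial x^k gives [2/(k+1) if k even, 0 if k odd]. Integrating term-by-term (or equivalently evaluating the antiderivative F(x) = x^4 + 2*x^3/3 - 4*x^2 + 3*x at the endpoints):
  F(1) − F(−1) = 2/3 − (-20/3) = 22/3.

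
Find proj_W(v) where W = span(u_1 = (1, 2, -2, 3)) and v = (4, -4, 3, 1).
proj_W(v) = (-7/18, -7/9, 7/9, -7/6)

Set up U = [u_1 | ... | u_1] ∈ R^(4×1). The projector onto W = col(U) is P = U (U^T U)^(-1) U^T.
Compute U^T U =
  [18],
and U^T v = (-7).
Solve U^T U · c = U^T v for the coefficients: c = (-7/18). The projection is proj_W(v) = U c.
Check: (v - proj_W(v)) · u_1 = 0  (should be 0).
Result: proj_W(v) = (-7/18, -7/9, 7/9, -7/6).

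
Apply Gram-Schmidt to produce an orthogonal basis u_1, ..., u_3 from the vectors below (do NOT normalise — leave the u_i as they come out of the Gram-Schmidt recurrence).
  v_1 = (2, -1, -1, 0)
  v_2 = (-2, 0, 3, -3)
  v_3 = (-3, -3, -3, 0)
Orthogonal basis:
  u_1 = (2, -1, -1, 0)
  u_2 = (1/3, -7/6, 11/6, -3)
  u_3 = (-243/83, -270/83, -216/83, -54/83)

Apply the Gram-Schmidt recurrence
  u_1 = v_1
  u_i = v_i − Σ_{j<i} ((v_i · u_j) / (u_j · u_j)) · u_j.

Step by step this gives:
  u_1 = (2, -1, -1, 0)
  u_2 = (1/3, -7/6, 11/6, -3)
  u_3 = (-243/83, -270/83, -216/83, -54/83)

Orthogonality check:
  u_2 · u_1 = 0 (should be 0)
  u_3 · u_1 = 0 (should be 0)
  u_3 · u_2 = 0 (should be 0)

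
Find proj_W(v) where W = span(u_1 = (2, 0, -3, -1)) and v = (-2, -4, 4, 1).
proj_W(v) = (-17/7, 0, 51/14, 17/14)

Set up U = [u_1 | ... | u_1] ∈ R^(4×1). The projector onto W = col(U) is P = U (U^T U)^(-1) U^T.
Compute U^T U =
  [14],
and U^T v = (-17).
Solve U^T U · c = U^T v for the coefficients: c = (-17/14). The projection is proj_W(v) = U c.
Check: (v - proj_W(v)) · u_1 = 0  (should be 0).
Result: proj_W(v) = (-17/7, 0, 51/14, 17/14).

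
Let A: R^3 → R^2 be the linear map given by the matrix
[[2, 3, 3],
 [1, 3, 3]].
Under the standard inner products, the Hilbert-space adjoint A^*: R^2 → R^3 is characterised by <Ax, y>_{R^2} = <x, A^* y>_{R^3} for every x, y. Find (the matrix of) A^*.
A^* = A^T =
[[2, 1],
 [3, 3],
 [3, 3]]

For real matrices with standard dot products, the defining identity <Ax, y> = <x, A^* y> gives (Ax)^T y = x^T (A^*) y, i.e. x^T A^T y = x^T (A^*) y. Since this holds for all x, y, we must have A^* = A^T. Therefore
A^* =
[[2, 1],
 [3, 3],
 [3, 3]].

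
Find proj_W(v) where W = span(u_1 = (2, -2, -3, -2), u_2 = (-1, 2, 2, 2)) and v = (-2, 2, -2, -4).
proj_W(v) = (-6/17, -24/17, -6/17, -24/17)

Set up U = [u_1 | ... | u_2] ∈ R^(4×2). The projector onto W = col(U) is P = U (U^T U)^(-1) U^T.
Compute U^T U =
  [21, -16]
  [-16, 13],
and U^T v = (6, -6).
Solve U^T U · c = U^T v for the coefficients: c = (-18/17, -30/17). The projection is proj_W(v) = U c.
Check: (v - proj_W(v)) · u_1 = 0  (should be 0).
Check: (v - proj_W(v)) · u_2 = 0  (should be 0).
Result: proj_W(v) = (-6/17, -24/17, -6/17, -24/17).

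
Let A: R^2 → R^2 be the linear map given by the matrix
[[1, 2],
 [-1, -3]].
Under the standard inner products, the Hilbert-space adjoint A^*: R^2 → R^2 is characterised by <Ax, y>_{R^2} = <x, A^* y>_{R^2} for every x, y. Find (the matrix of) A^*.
A^* = A^T =
[[1, -1],
 [2, -3]]

For real matrices with standard dot products, the defining identity <Ax, y> = <x, A^* y> gives (Ax)^T y = x^T (A^*) y, i.e. x^T A^T y = x^T (A^*) y. Since this holds for all x, y, we must have A^* = A^T. Therefore
A^* =
[[1, -1],
 [2, -3]].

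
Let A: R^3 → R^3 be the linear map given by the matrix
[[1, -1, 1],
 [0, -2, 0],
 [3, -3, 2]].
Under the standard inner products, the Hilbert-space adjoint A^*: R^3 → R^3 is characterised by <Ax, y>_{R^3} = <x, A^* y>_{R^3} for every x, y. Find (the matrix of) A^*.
A^* = A^T =
[[1, 0, 3],
 [-1, -2, -3],
 [1, 0, 2]]

For real matrices with standard dot products, the defining identity <Ax, y> = <x, A^* y> gives (Ax)^T y = x^T (A^*) y, i.e. x^T A^T y = x^T (A^*) y. Since this holds for all x, y, we must have A^* = A^T. Therefore
A^* =
[[1, 0, 3],
 [-1, -2, -3],
 [1, 0, 2]].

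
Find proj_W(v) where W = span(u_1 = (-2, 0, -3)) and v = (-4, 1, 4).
proj_W(v) = (8/13, 0, 12/13)

Set up U = [u_1 | ... | u_1] ∈ R^(3×1). The projector onto W = col(U) is P = U (U^T U)^(-1) U^T.
Compute U^T U =
  [13],
and U^T v = (-4).
Solve U^T U · c = U^T v for the coefficients: c = (-4/13). The projection is proj_W(v) = U c.
Check: (v - proj_W(v)) · u_1 = 0  (should be 0).
Result: proj_W(v) = (8/13, 0, 12/13).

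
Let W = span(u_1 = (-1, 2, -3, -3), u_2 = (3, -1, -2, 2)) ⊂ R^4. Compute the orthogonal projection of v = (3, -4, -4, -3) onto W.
proj_W(v) = (930/389, 115/389, -1555/389, 25/389)

Set up U = [u_1 | ... | u_2] ∈ R^(4×2). The projector onto W = col(U) is P = U (U^T U)^(-1) U^T.
Compute U^T U =
  [23, -5]
  [-5, 18],
and U^T v = (10, 15).
Solve U^T U · c = U^T v for the coefficients: c = (255/389, 395/389). The projection is proj_W(v) = U c.
Check: (v - proj_W(v)) · u_1 = 0  (should be 0).
Check: (v - proj_W(v)) · u_2 = 0  (should be 0).
Result: proj_W(v) = (930/389, 115/389, -1555/389, 25/389).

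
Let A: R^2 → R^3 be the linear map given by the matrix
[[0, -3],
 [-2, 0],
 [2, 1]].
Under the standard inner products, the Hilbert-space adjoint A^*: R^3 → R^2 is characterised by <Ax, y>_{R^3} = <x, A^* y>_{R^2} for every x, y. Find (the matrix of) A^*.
A^* = A^T =
[[0, -2, 2],
 [-3, 0, 1]]

For real matrices with standard dot products, the defining identity <Ax, y> = <x, A^* y> gives (Ax)^T y = x^T (A^*) y, i.e. x^T A^T y = x^T (A^*) y. Since this holds for all x, y, we must have A^* = A^T. Therefore
A^* =
[[0, -2, 2],
 [-3, 0, 1]].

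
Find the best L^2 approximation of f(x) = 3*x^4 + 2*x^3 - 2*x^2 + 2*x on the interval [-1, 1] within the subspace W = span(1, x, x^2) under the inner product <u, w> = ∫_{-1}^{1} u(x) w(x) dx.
g(x) = 4*x^2/7 + 16*x/5 - 9/35

The best approximation g ∈ W is the orthogonal projection of f onto W. Writing g = a_0 + a_1 x + a_2 x^2, the coefficients solve the normal equations G · a = b where
  G_{ij} = <φ_i, φ_j> and b_i = <f, φ_i>, with φ_0 = 1, φ_1 = x, φ_2 = x^2.
G =
  [2, 0, 2/3]
  [0, 2/3, 0]
  [2/3, 0, 2/5],
b = (-2/15, 32/15, 2/35).
Solving gives a_0 = -9/35, a_1 = 16/5, a_2 = 4/7, so
  g(x) = 4*x^2/7 + 16*x/5 - 9/35.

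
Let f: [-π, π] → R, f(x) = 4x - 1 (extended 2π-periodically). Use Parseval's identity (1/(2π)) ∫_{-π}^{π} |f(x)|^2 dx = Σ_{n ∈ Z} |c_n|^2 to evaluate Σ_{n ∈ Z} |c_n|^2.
Σ |c_n|^2 = 16π^2/3 + 1

Expand and integrate term by term over [-π, π]:
  ∫ (4x)^2 dx = 16·(2π^3/3); ∫ 2·4·(-1)·x dx = 0 (odd integrand); ∫ (-1)^2 dx = 1·2π.
So (1/(2π)) ∫_{-π}^{π} (4x - 1)^2 dx = 16π^2/3 + 1 = 16π^2/3 + 1.
Parseval ⇒ Σ |c_n|^2 = 16π^2/3 + 1.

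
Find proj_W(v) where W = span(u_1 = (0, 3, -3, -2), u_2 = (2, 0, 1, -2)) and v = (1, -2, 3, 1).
proj_W(v) = (166/197, -468/197, 551/197, 146/197)

Set up U = [u_1 | ... | u_2] ∈ R^(4×2). The projector onto W = col(U) is P = U (U^T U)^(-1) U^T.
Compute U^T U =
  [22, 1]
  [1, 9],
and U^T v = (-17, 3).
Solve U^T U · c = U^T v for the coefficients: c = (-156/197, 83/197). The projection is proj_W(v) = U c.
Check: (v - proj_W(v)) · u_1 = 0  (should be 0).
Check: (v - proj_W(v)) · u_2 = 0  (should be 0).
Result: proj_W(v) = (166/197, -468/197, 551/197, 146/197).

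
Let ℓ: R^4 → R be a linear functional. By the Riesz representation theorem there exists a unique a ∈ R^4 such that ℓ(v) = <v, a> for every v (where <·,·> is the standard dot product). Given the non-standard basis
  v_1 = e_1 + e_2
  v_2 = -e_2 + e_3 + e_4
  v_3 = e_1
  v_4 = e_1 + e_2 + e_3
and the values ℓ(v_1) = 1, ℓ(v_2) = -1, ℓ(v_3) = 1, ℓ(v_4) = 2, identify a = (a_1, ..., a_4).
a = (1, 0, 1, -2)

Write a = (a_1, ..., a_4) in the standard basis. For each basis vector v_i, ℓ(v_i) = <v_i, a> is a linear equation in the a_j's. Collect the n equations into a matrix system V a = ℓ, where row i of V is v_i (expressed in the standard basis). Since V is invertible (lower-triangular with 1s on the diagonal, up to permutation), solve by back-substitution:
  V =
[[1, 1, 0, 0],
 [0, -1, 1, 1],
 [1, 0, 0, 0],
 [1, 1, 1, 0]]
  V a = (1, -1, 1, 2)
Solving gives a = (1, 0, 1, -2).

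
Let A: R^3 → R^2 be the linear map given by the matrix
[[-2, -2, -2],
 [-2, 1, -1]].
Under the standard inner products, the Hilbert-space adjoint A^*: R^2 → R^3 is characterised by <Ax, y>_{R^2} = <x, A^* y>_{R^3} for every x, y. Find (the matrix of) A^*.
A^* = A^T =
[[-2, -2],
 [-2, 1],
 [-2, -1]]

For real matrices with standard dot products, the defining identity <Ax, y> = <x, A^* y> gives (Ax)^T y = x^T (A^*) y, i.e. x^T A^T y = x^T (A^*) y. Since this holds for all x, y, we must have A^* = A^T. Therefore
A^* =
[[-2, -2],
 [-2, 1],
 [-2, -1]].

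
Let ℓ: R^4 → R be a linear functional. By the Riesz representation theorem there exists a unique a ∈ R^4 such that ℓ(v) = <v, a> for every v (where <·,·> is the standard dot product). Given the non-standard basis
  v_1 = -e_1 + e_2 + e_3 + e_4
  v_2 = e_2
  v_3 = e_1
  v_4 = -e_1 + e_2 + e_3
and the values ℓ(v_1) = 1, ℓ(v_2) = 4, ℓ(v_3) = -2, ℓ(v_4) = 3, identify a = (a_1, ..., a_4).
a = (-2, 4, -3, -2)

Write a = (a_1, ..., a_4) in the standard basis. For each basis vector v_i, ℓ(v_i) = <v_i, a> is a linear equation in the a_j's. Collect the n equations into a matrix system V a = ℓ, where row i of V is v_i (expressed in the standard basis). Since V is invertible (lower-triangular with 1s on the diagonal, up to permutation), solve by back-substitution:
  V =
[[-1, 1, 1, 1],
 [0, 1, 0, 0],
 [1, 0, 0, 0],
 [-1, 1, 1, 0]]
  V a = (1, 4, -2, 3)
Solving gives a = (-2, 4, -3, -2).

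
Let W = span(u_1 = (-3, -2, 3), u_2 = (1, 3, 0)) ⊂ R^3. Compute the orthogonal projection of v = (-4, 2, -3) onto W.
proj_W(v) = (11/139, 89/139, 24/139)

Set up U = [u_1 | ... | u_2] ∈ R^(3×2). The projector onto W = col(U) is P = U (U^T U)^(-1) U^T.
Compute U^T U =
  [22, -9]
  [-9, 10],
and U^T v = (-1, 2).
Solve U^T U · c = U^T v for the coefficients: c = (8/139, 35/139). The projection is proj_W(v) = U c.
Check: (v - proj_W(v)) · u_1 = 0  (should be 0).
Check: (v - proj_W(v)) · u_2 = 0  (should be 0).
Result: proj_W(v) = (11/139, 89/139, 24/139).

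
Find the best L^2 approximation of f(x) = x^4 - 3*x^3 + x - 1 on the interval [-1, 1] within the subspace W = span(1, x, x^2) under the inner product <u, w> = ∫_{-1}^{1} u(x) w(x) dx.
g(x) = 6*x^2/7 - 4*x/5 - 38/35

The best approximation g ∈ W is the orthogonal projection of f onto W. Writing g = a_0 + a_1 x + a_2 x^2, the coefficients solve the normal equations G · a = b where
  G_{ij} = <φ_i, φ_j> and b_i = <f, φ_i>, with φ_0 = 1, φ_1 = x, φ_2 = x^2.
G =
  [2, 0, 2/3]
  [0, 2/3, 0]
  [2/3, 0, 2/5],
b = (-8/5, -8/15, -8/21).
Solving gives a_0 = -38/35, a_1 = -4/5, a_2 = 6/7, so
  g(x) = 6*x^2/7 - 4*x/5 - 38/35.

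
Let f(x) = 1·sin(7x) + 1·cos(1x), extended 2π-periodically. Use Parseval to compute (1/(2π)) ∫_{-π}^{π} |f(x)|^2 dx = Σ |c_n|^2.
Σ |c_n|^2 = 1

Expand |f|^2 and use orthogonality of {sin(nx), cos(mx)} on [-π, π]:
  ∫_{-π}^{π} sin(nx)^2 dx = π, ∫ cos(mx)^2 dx = π, and cross terms integrate to 0.
So ∫_{-π}^{π} f(x)^2 dx = 1^2 · π + 1^2 · π = (1 + 1)π.
Divide by 2π: (1 + 1)/2 = 1.
By Parseval, this equals Σ |c_n|^2.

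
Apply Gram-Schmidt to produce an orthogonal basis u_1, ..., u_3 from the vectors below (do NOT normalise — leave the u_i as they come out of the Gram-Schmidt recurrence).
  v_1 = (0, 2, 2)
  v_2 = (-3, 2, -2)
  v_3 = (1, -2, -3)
Orthogonal basis:
  u_1 = (0, 2, 2)
  u_2 = (-3, 2, -2)
  u_3 = (14/17, 21/34, -21/34)

Apply the Gram-Schmidt recurrence
  u_1 = v_1
  u_i = v_i − Σ_{j<i} ((v_i · u_j) / (u_j · u_j)) · u_j.

Step by step this gives:
  u_1 = (0, 2, 2)
  u_2 = (-3, 2, -2)
  u_3 = (14/17, 21/34, -21/34)

Orthogonality check:
  u_2 · u_1 = 0 (should be 0)
  u_3 · u_1 = 0 (should be 0)
  u_3 · u_2 = 0 (should be 0)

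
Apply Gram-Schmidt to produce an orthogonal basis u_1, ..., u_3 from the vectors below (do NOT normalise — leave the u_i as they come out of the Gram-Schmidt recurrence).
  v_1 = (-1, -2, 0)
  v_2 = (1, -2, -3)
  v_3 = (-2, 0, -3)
Orthogonal basis:
  u_1 = (-1, -2, 0)
  u_2 = (8/5, -4/5, -3)
  u_3 = (-144/61, 72/61, -96/61)

Apply the Gram-Schmidt recurrence
  u_1 = v_1
  u_i = v_i − Σ_{j<i} ((v_i · u_j) / (u_j · u_j)) · u_j.

Step by step this gives:
  u_1 = (-1, -2, 0)
  u_2 = (8/5, -4/5, -3)
  u_3 = (-144/61, 72/61, -96/61)

Orthogonality check:
  u_2 · u_1 = 0 (should be 0)
  u_3 · u_1 = 0 (should be 0)
  u_3 · u_2 = 0 (should be 0)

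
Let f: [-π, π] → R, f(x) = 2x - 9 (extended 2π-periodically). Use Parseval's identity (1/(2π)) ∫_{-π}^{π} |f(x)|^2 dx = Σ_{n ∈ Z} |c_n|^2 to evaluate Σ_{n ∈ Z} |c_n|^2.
Σ |c_n|^2 = 4π^2/3 + 81

Expand and integrate term by term over [-π, π]:
  ∫ (2x)^2 dx = 4·(2π^3/3); ∫ 2·2·(-9)·x dx = 0 (odd integrand); ∫ (-9)^2 dx = 81·2π.
So (1/(2π)) ∫_{-π}^{π} (2x - 9)^2 dx = 4π^2/3 + 81 = 4π^2/3 + 81.
Parseval ⇒ Σ |c_n|^2 = 4π^2/3 + 81.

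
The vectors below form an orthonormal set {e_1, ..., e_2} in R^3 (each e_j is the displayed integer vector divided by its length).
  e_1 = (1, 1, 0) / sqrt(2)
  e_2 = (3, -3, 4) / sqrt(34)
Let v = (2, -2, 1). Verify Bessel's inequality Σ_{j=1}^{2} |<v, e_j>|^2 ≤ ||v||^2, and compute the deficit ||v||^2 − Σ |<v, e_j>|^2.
Σ |<v, e_j>|^2 = 128/17; ||v||^2 = 9; deficit = 25/17

Write each e_j = u_j / sqrt(<u_j, u_j>) where u_j is the displayed integer vector. Then <v, e_j> = <v, u_j> / sqrt(<u_j, u_j>), so |<v, e_j>|^2 = <v, u_j>^2 / <u_j, u_j>.
Coefficients: <v, e_1> = 0/sqrt(2), <v, e_2> = 16/sqrt(34).
Square and sum: Σ |<v, e_j>|^2 = 128/17.
Compute ||v||^2 = v·v = 9.
Deficit = 9 − 128/17 = 25/17 ≥ 0, confirming Bessel's inequality. (The deficit equals ||v − Σ <v,e_j> e_j||^2, the squared distance from v to span{e_j}.)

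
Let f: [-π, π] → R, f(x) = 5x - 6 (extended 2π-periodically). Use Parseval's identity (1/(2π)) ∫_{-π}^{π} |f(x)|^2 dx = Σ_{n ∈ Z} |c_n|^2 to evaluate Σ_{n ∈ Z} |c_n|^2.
Σ |c_n|^2 = 25π^2/3 + 36

Expand and integrate term by term over [-π, π]:
  ∫ (5x)^2 dx = 25·(2π^3/3); ∫ 2·5·(-6)·x dx = 0 (odd integrand); ∫ (-6)^2 dx = 36·2π.
So (1/(2π)) ∫_{-π}^{π} (5x - 6)^2 dx = 25π^2/3 + 36 = 25π^2/3 + 36.
Parseval ⇒ Σ |c_n|^2 = 25π^2/3 + 36.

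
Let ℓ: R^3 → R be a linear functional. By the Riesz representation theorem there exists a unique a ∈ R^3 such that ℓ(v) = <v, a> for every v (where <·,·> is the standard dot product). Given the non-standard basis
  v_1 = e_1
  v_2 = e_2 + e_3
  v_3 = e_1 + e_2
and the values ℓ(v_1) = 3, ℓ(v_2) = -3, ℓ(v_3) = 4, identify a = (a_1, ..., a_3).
a = (3, 1, -4)

Write a = (a_1, ..., a_3) in the standard basis. For each basis vector v_i, ℓ(v_i) = <v_i, a> is a linear equation in the a_j's. Collect the n equations into a matrix system V a = ℓ, where row i of V is v_i (expressed in the standard basis). Since V is invertible (lower-triangular with 1s on the diagonal, up to permutation), solve by back-substitution:
  V =
[[1, 0, 0],
 [0, 1, 1],
 [1, 1, 0]]
  V a = (3, -3, 4)
Solving gives a = (3, 1, -4).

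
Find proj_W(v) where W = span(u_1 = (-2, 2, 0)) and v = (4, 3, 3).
proj_W(v) = (1/2, -1/2, 0)

Set up U = [u_1 | ... | u_1] ∈ R^(3×1). The projector onto W = col(U) is P = U (U^T U)^(-1) U^T.
Compute U^T U =
  [8],
and U^T v = (-2).
Solve U^T U · c = U^T v for the coefficients: c = (-1/4). The projection is proj_W(v) = U c.
Check: (v - proj_W(v)) · u_1 = 0  (should be 0).
Result: proj_W(v) = (1/2, -1/2, 0).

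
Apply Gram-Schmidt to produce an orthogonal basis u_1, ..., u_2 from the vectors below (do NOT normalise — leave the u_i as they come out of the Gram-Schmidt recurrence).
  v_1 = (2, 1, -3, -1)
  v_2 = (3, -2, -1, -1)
Orthogonal basis:
  u_1 = (2, 1, -3, -1)
  u_2 = (29/15, -38/15, 3/5, -7/15)

Apply the Gram-Schmidt recurrence
  u_1 = v_1
  u_i = v_i − Σ_{j<i} ((v_i · u_j) / (u_j · u_j)) · u_j.

Step by step this gives:
  u_1 = (2, 1, -3, -1)
  u_2 = (29/15, -38/15, 3/5, -7/15)

Orthogonality check:
  u_2 · u_1 = 0 (should be 0)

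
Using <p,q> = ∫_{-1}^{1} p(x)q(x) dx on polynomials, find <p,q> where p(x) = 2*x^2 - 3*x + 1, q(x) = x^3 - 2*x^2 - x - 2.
<p,q> = -44/5

Expand the product: p(x)·q(x) = 2*x^5 - 7*x^4 + 5*x^3 - 3*x^2 + 5*x - 2.
∫_{-1}^{1} of each monomial x^k gives [2/(k+1) if k even, 0 if k odd]. Integrating term-by-term (or equivalently evaluating the antiderivative F(x) = x^6/3 - 7*x^5/5 + 5*x^4/4 - x^3 + 5*x^2/2 - 2*x at the endpoints):
  F(1) − F(−1) = -19/60 − (509/60) = -44/5.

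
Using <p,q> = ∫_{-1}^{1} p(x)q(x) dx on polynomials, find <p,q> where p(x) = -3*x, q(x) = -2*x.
<p,q> = 4

Expand the product: p(x)·q(x) = 6*x^2.
∫_{-1}^{1} of each monomial x^k gives [2/(k+1) if k even, 0 if k odd]. Integrating term-by-term (or equivalently evaluating the antiderivative F(x) = 2*x^3 at the endpoints):
  F(1) − F(−1) = 2 − (-2) = 4.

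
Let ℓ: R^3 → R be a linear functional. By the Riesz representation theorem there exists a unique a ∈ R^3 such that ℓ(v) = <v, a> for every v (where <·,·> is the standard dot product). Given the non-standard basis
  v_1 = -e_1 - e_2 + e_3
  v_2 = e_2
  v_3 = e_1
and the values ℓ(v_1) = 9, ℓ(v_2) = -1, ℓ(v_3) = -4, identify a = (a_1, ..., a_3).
a = (-4, -1, 4)

Write a = (a_1, ..., a_3) in the standard basis. For each basis vector v_i, ℓ(v_i) = <v_i, a> is a linear equation in the a_j's. Collect the n equations into a matrix system V a = ℓ, where row i of V is v_i (expressed in the standard basis). Since V is invertible (lower-triangular with 1s on the diagonal, up to permutation), solve by back-substitution:
  V =
[[-1, -1, 1],
 [0, 1, 0],
 [1, 0, 0]]
  V a = (9, -1, -4)
Solving gives a = (-4, -1, 4).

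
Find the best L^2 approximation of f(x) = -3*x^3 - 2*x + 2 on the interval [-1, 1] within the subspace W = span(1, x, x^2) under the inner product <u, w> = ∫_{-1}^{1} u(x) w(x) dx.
g(x) = 2 - 19*x/5

The best approximation g ∈ W is the orthogonal projection of f onto W. Writing g = a_0 + a_1 x + a_2 x^2, the coefficients solve the normal equations G · a = b where
  G_{ij} = <φ_i, φ_j> and b_i = <f, φ_i>, with φ_0 = 1, φ_1 = x, φ_2 = x^2.
G =
  [2, 0, 2/3]
  [0, 2/3, 0]
  [2/3, 0, 2/5],
b = (4, -38/15, 4/3).
Solving gives a_0 = 2, a_1 = -19/5, a_2 = 0, so
  g(x) = 2 - 19*x/5.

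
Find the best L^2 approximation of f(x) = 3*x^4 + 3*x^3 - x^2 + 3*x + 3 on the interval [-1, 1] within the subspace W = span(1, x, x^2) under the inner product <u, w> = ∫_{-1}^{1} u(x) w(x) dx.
g(x) = 11*x^2/7 + 24*x/5 + 96/35

The best approximation g ∈ W is the orthogonal projection of f onto W. Writing g = a_0 + a_1 x + a_2 x^2, the coefficients solve the normal equations G · a = b where
  G_{ij} = <φ_i, φ_j> and b_i = <f, φ_i>, with φ_0 = 1, φ_1 = x, φ_2 = x^2.
G =
  [2, 0, 2/3]
  [0, 2/3, 0]
  [2/3, 0, 2/5],
b = (98/15, 16/5, 86/35).
Solving gives a_0 = 96/35, a_1 = 24/5, a_2 = 11/7, so
  g(x) = 11*x^2/7 + 24*x/5 + 96/35.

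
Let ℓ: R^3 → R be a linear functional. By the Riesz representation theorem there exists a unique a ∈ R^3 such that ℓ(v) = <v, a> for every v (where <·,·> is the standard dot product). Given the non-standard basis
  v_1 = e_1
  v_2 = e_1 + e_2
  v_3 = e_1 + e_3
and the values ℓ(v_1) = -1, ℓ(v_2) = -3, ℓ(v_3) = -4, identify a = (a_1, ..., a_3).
a = (-1, -2, -3)

Write a = (a_1, ..., a_3) in the standard basis. For each basis vector v_i, ℓ(v_i) = <v_i, a> is a linear equation in the a_j's. Collect the n equations into a matrix system V a = ℓ, where row i of V is v_i (expressed in the standard basis). Since V is invertible (lower-triangular with 1s on the diagonal, up to permutation), solve by back-substitution:
  V =
[[1, 0, 0],
 [1, 1, 0],
 [1, 0, 1]]
  V a = (-1, -3, -4)
Solving gives a = (-1, -2, -3).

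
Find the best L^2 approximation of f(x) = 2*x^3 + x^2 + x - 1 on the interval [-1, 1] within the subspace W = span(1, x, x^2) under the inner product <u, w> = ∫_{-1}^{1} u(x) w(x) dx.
g(x) = x^2 + 11*x/5 - 1

The best approximation g ∈ W is the orthogonal projection of f onto W. Writing g = a_0 + a_1 x + a_2 x^2, the coefficients solve the normal equations G · a = b where
  G_{ij} = <φ_i, φ_j> and b_i = <f, φ_i>, with φ_0 = 1, φ_1 = x, φ_2 = x^2.
G =
  [2, 0, 2/3]
  [0, 2/3, 0]
  [2/3, 0, 2/5],
b = (-4/3, 22/15, -4/15).
Solving gives a_0 = -1, a_1 = 11/5, a_2 = 1, so
  g(x) = x^2 + 11*x/5 - 1.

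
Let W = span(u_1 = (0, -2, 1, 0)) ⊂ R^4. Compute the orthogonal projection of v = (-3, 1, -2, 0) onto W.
proj_W(v) = (0, 8/5, -4/5, 0)

Set up U = [u_1 | ... | u_1] ∈ R^(4×1). The projector onto W = col(U) is P = U (U^T U)^(-1) U^T.
Compute U^T U =
  [5],
and U^T v = (-4).
Solve U^T U · c = U^T v for the coefficients: c = (-4/5). The projection is proj_W(v) = U c.
Check: (v - proj_W(v)) · u_1 = 0  (should be 0).
Result: proj_W(v) = (0, 8/5, -4/5, 0).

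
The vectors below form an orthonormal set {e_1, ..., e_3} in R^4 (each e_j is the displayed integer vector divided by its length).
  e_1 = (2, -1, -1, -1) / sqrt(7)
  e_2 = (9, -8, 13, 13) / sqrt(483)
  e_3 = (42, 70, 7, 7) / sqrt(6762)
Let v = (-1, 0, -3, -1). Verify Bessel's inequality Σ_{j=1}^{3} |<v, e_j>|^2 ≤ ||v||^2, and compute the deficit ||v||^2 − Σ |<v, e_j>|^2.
Σ |<v, e_j>|^2 = 9; ||v||^2 = 11; deficit = 2

Write each e_j = u_j / sqrt(<u_j, u_j>) where u_j is the displayed integer vector. Then <v, e_j> = <v, u_j> / sqrt(<u_j, u_j>), so |<v, e_j>|^2 = <v, u_j>^2 / <u_j, u_j>.
Coefficients: <v, e_1> = 2/sqrt(7), <v, e_2> = -61/sqrt(483), <v, e_3> = -70/sqrt(6762).
Square and sum: Σ |<v, e_j>|^2 = 9.
Compute ||v||^2 = v·v = 11.
Deficit = 11 − 9 = 2 ≥ 0, confirming Bessel's inequality. (The deficit equals ||v − Σ <v,e_j> e_j||^2, the squared distance from v to span{e_j}.)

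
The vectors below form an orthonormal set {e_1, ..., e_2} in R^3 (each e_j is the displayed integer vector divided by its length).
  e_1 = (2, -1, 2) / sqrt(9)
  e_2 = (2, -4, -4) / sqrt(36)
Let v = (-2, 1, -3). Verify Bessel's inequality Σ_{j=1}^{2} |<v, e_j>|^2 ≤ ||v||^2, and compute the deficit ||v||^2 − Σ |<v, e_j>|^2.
Σ |<v, e_j>|^2 = 125/9; ||v||^2 = 14; deficit = 1/9

Write each e_j = u_j / sqrt(<u_j, u_j>) where u_j is the displayed integer vector. Then <v, e_j> = <v, u_j> / sqrt(<u_j, u_j>), so |<v, e_j>|^2 = <v, u_j>^2 / <u_j, u_j>.
Coefficients: <v, e_1> = -11/sqrt(9), <v, e_2> = 4/sqrt(36).
Square and sum: Σ |<v, e_j>|^2 = 125/9.
Compute ||v||^2 = v·v = 14.
Deficit = 14 − 125/9 = 1/9 ≥ 0, confirming Bessel's inequality. (The deficit equals ||v − Σ <v,e_j> e_j||^2, the squared distance from v to span{e_j}.)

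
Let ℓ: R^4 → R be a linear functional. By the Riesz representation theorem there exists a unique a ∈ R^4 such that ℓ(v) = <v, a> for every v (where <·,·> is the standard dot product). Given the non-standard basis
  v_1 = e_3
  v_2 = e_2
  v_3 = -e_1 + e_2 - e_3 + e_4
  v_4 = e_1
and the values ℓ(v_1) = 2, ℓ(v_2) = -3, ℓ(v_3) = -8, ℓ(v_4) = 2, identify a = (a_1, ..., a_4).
a = (2, -3, 2, -1)

Write a = (a_1, ..., a_4) in the standard basis. For each basis vector v_i, ℓ(v_i) = <v_i, a> is a linear equation in the a_j's. Collect the n equations into a matrix system V a = ℓ, where row i of V is v_i (expressed in the standard basis). Since V is invertible (lower-triangular with 1s on the diagonal, up to permutation), solve by back-substitution:
  V =
[[0, 0, 1, 0],
 [0, 1, 0, 0],
 [-1, 1, -1, 1],
 [1, 0, 0, 0]]
  V a = (2, -3, -8, 2)
Solving gives a = (2, -3, 2, -1).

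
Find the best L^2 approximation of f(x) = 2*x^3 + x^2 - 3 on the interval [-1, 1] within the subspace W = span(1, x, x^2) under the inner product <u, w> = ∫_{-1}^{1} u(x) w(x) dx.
g(x) = x^2 + 6*x/5 - 3

The best approximation g ∈ W is the orthogonal projection of f onto W. Writing g = a_0 + a_1 x + a_2 x^2, the coefficients solve the normal equations G · a = b where
  G_{ij} = <φ_i, φ_j> and b_i = <f, φ_i>, with φ_0 = 1, φ_1 = x, φ_2 = x^2.
G =
  [2, 0, 2/3]
  [0, 2/3, 0]
  [2/3, 0, 2/5],
b = (-16/3, 4/5, -8/5).
Solving gives a_0 = -3, a_1 = 6/5, a_2 = 1, so
  g(x) = x^2 + 6*x/5 - 3.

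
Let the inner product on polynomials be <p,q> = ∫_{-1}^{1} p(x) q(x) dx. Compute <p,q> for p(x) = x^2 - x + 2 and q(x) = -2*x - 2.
<p,q> = -8

Expand the product: p(x)·q(x) = -2*x^3 - 2*x - 4.
∫_{-1}^{1} of each monomial x^k gives [2/(k+1) if k even, 0 if k odd]. Integrating term-by-term (or equivalently evaluating the antiderivative F(x) = -x^4/2 - x^2 - 4*x at the endpoints):
  F(1) − F(−1) = -11/2 − (5/2) = -8.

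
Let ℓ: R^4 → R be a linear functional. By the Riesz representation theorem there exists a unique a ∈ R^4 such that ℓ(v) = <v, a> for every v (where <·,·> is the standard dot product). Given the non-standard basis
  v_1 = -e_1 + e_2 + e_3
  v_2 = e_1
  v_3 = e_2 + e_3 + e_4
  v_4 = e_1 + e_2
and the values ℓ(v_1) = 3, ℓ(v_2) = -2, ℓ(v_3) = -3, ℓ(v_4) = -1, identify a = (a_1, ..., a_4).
a = (-2, 1, 0, -4)

Write a = (a_1, ..., a_4) in the standard basis. For each basis vector v_i, ℓ(v_i) = <v_i, a> is a linear equation in the a_j's. Collect the n equations into a matrix system V a = ℓ, where row i of V is v_i (expressed in the standard basis). Since V is invertible (lower-triangular with 1s on the diagonal, up to permutation), solve by back-substitution:
  V =
[[-1, 1, 1, 0],
 [1, 0, 0, 0],
 [0, 1, 1, 1],
 [1, 1, 0, 0]]
  V a = (3, -2, -3, -1)
Solving gives a = (-2, 1, 0, -4).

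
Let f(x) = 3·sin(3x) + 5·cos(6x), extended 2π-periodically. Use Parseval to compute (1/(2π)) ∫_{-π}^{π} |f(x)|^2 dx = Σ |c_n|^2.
Σ |c_n|^2 = 17

Expand |f|^2 and use orthogonality of {sin(nx), cos(mx)} on [-π, π]:
  ∫_{-π}^{π} sin(nx)^2 dx = π, ∫ cos(mx)^2 dx = π, and cross terms integrate to 0.
So ∫_{-π}^{π} f(x)^2 dx = 3^2 · π + 5^2 · π = (9 + 25)π.
Divide by 2π: (9 + 25)/2 = 17.
By Parseval, this equals Σ |c_n|^2.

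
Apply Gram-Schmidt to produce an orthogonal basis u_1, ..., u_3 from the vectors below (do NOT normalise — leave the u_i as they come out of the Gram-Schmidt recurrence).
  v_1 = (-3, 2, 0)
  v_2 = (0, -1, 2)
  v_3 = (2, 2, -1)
Orthogonal basis:
  u_1 = (-3, 2, 0)
  u_2 = (-6/13, -9/13, 2)
  u_3 = (68/61, 102/61, 51/61)

Apply the Gram-Schmidt recurrence
  u_1 = v_1
  u_i = v_i − Σ_{j<i} ((v_i · u_j) / (u_j · u_j)) · u_j.

Step by step this gives:
  u_1 = (-3, 2, 0)
  u_2 = (-6/13, -9/13, 2)
  u_3 = (68/61, 102/61, 51/61)

Orthogonality check:
  u_2 · u_1 = 0 (should be 0)
  u_3 · u_1 = 0 (should be 0)
  u_3 · u_2 = 0 (should be 0)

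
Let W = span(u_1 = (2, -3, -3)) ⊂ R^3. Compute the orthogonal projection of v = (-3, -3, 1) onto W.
proj_W(v) = (0, 0, 0)

Set up U = [u_1 | ... | u_1] ∈ R^(3×1). The projector onto W = col(U) is P = U (U^T U)^(-1) U^T.
Compute U^T U =
  [22],
and U^T v = (0).
Solve U^T U · c = U^T v for the coefficients: c = (0). The projection is proj_W(v) = U c.
Check: (v - proj_W(v)) · u_1 = 0  (should be 0).
Result: proj_W(v) = (0, 0, 0).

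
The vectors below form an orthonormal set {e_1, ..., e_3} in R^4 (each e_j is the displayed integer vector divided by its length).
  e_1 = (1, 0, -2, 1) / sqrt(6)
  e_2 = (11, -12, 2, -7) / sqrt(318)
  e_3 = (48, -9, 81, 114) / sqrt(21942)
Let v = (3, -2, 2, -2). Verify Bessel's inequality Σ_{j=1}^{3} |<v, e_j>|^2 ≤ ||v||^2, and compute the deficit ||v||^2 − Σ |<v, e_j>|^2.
Σ |<v, e_j>|^2 = 451/23; ||v||^2 = 21; deficit = 32/23

Write each e_j = u_j / sqrt(<u_j, u_j>) where u_j is the displayed integer vector. Then <v, e_j> = <v, u_j> / sqrt(<u_j, u_j>), so |<v, e_j>|^2 = <v, u_j>^2 / <u_j, u_j>.
Coefficients: <v, e_1> = -3/sqrt(6), <v, e_2> = 75/sqrt(318), <v, e_3> = 96/sqrt(21942).
Square and sum: Σ |<v, e_j>|^2 = 451/23.
Compute ||v||^2 = v·v = 21.
Deficit = 21 − 451/23 = 32/23 ≥ 0, confirming Bessel's inequality. (The deficit equals ||v − Σ <v,e_j> e_j||^2, the squared distance from v to span{e_j}.)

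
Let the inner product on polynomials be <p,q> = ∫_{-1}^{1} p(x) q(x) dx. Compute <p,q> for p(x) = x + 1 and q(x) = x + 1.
<p,q> = 8/3

Expand the product: p(x)·q(x) = x^2 + 2*x + 1.
∫_{-1}^{1} of each monomial x^k gives [2/(k+1) if k even, 0 if k odd]. Integrating term-by-term (or equivalently evaluating the antiderivative F(x) = x^3/3 + x^2 + x at the endpoints):
  F(1) − F(−1) = 7/3 − (-1/3) = 8/3.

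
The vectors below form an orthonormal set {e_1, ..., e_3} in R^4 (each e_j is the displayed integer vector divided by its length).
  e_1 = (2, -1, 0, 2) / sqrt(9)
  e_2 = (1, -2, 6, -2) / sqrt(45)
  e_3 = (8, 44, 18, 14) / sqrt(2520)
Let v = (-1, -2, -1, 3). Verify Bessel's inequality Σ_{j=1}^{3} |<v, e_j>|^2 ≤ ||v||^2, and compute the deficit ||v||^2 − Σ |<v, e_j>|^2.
Σ |<v, e_j>|^2 = 55/7; ||v||^2 = 15; deficit = 50/7

Write each e_j = u_j / sqrt(<u_j, u_j>) where u_j is the displayed integer vector. Then <v, e_j> = <v, u_j> / sqrt(<u_j, u_j>), so |<v, e_j>|^2 = <v, u_j>^2 / <u_j, u_j>.
Coefficients: <v, e_1> = 6/sqrt(9), <v, e_2> = -9/sqrt(45), <v, e_3> = -72/sqrt(2520).
Square and sum: Σ |<v, e_j>|^2 = 55/7.
Compute ||v||^2 = v·v = 15.
Deficit = 15 − 55/7 = 50/7 ≥ 0, confirming Bessel's inequality. (The deficit equals ||v − Σ <v,e_j> e_j||^2, the squared distance from v to span{e_j}.)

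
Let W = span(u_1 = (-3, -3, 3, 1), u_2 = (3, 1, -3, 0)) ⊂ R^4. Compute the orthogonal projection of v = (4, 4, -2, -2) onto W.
proj_W(v) = (270/91, 382/91, -270/91, -146/91)

Set up U = [u_1 | ... | u_2] ∈ R^(4×2). The projector onto W = col(U) is P = U (U^T U)^(-1) U^T.
Compute U^T U =
  [28, -21]
  [-21, 19],
and U^T v = (-32, 22).
Solve U^T U · c = U^T v for the coefficients: c = (-146/91, -8/13). The projection is proj_W(v) = U c.
Check: (v - proj_W(v)) · u_1 = 0  (should be 0).
Check: (v - proj_W(v)) · u_2 = 0  (should be 0).
Result: proj_W(v) = (270/91, 382/91, -270/91, -146/91).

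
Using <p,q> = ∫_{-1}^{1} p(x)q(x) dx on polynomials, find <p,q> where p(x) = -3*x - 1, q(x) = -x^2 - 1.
<p,q> = 8/3

Expand the product: p(x)·q(x) = 3*x^3 + x^2 + 3*x + 1.
∫_{-1}^{1} of each monomial x^k gives [2/(k+1) if k even, 0 if k odd]. Integrating term-by-term (or equivalently evaluating the antiderivative F(x) = 3*x^4/4 + x^3/3 + 3*x^2/2 + x at the endpoints):
  F(1) − F(−1) = 43/12 − (11/12) = 8/3.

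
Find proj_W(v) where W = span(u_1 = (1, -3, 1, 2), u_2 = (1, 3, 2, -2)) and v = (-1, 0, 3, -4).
proj_W(v) = (157/170, 339/170, 146/85, -113/85)

Set up U = [u_1 | ... | u_2] ∈ R^(4×2). The projector onto W = col(U) is P = U (U^T U)^(-1) U^T.
Compute U^T U =
  [15, -10]
  [-10, 18],
and U^T v = (-6, 13).
Solve U^T U · c = U^T v for the coefficients: c = (11/85, 27/34). The projection is proj_W(v) = U c.
Check: (v - proj_W(v)) · u_1 = 0  (should be 0).
Check: (v - proj_W(v)) · u_2 = 0  (should be 0).
Result: proj_W(v) = (157/170, 339/170, 146/85, -113/85).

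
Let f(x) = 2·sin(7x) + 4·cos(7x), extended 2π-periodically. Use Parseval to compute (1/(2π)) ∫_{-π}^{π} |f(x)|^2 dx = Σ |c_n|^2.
Σ |c_n|^2 = 10

Expand |f|^2 and use orthogonality of {sin(nx), cos(mx)} on [-π, π]:
  ∫_{-π}^{π} sin(nx)^2 dx = π, ∫ cos(mx)^2 dx = π, and cross terms integrate to 0.
So ∫_{-π}^{π} f(x)^2 dx = 2^2 · π + 4^2 · π = (4 + 16)π.
Divide by 2π: (4 + 16)/2 = 10.
By Parseval, this equals Σ |c_n|^2.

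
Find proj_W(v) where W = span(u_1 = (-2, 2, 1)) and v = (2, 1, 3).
proj_W(v) = (-2/9, 2/9, 1/9)

Set up U = [u_1 | ... | u_1] ∈ R^(3×1). The projector onto W = col(U) is P = U (U^T U)^(-1) U^T.
Compute U^T U =
  [9],
and U^T v = (1).
Solve U^T U · c = U^T v for the coefficients: c = (1/9). The projection is proj_W(v) = U c.
Check: (v - proj_W(v)) · u_1 = 0  (should be 0).
Result: proj_W(v) = (-2/9, 2/9, 1/9).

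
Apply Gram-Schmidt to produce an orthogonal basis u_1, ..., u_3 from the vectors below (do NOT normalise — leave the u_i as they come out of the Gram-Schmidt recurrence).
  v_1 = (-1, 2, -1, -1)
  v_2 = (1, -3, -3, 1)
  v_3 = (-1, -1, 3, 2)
Orthogonal basis:
  u_1 = (-1, 2, -1, -1)
  u_2 = (2/7, -11/7, -26/7, 2/7)
  u_3 = (-39/23, -4/23, 1/23, 30/23)

Apply the Gram-Schmidt recurrence
  u_1 = v_1
  u_i = v_i − Σ_{j<i} ((v_i · u_j) / (u_j · u_j)) · u_j.

Step by step this gives:
  u_1 = (-1, 2, -1, -1)
  u_2 = (2/7, -11/7, -26/7, 2/7)
  u_3 = (-39/23, -4/23, 1/23, 30/23)

Orthogonality check:
  u_2 · u_1 = 0 (should be 0)
  u_3 · u_1 = 0 (should be 0)
  u_3 · u_2 = 0 (should be 0)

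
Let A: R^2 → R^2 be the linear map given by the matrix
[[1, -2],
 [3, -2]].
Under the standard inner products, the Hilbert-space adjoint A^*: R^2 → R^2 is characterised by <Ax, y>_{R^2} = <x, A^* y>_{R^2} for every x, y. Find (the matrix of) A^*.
A^* = A^T =
[[1, 3],
 [-2, -2]]

For real matrices with standard dot products, the defining identity <Ax, y> = <x, A^* y> gives (Ax)^T y = x^T (A^*) y, i.e. x^T A^T y = x^T (A^*) y. Since this holds for all x, y, we must have A^* = A^T. Therefore
A^* =
[[1, 3],
 [-2, -2]].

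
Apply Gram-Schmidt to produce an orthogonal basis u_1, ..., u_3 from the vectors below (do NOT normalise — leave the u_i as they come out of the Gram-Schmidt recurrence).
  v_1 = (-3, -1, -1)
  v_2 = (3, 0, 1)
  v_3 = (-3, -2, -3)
Orthogonal basis:
  u_1 = (-3, -1, -1)
  u_2 = (3/11, -10/11, 1/11)
  u_3 = (3/5, 0, -9/5)

Apply the Gram-Schmidt recurrence
  u_1 = v_1
  u_i = v_i − Σ_{j<i} ((v_i · u_j) / (u_j · u_j)) · u_j.

Step by step this gives:
  u_1 = (-3, -1, -1)
  u_2 = (3/11, -10/11, 1/11)
  u_3 = (3/5, 0, -9/5)

Orthogonality check:
  u_2 · u_1 = 0 (should be 0)
  u_3 · u_1 = 0 (should be 0)
  u_3 · u_2 = 0 (should be 0)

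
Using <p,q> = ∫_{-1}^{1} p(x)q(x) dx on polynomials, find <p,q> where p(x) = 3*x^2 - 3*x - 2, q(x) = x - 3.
<p,q> = 4

Expand the product: p(x)·q(x) = 3*x^3 - 12*x^2 + 7*x + 6.
∫_{-1}^{1} of each monomial x^k gives [2/(k+1) if k even, 0 if k odd]. Integrating term-by-term (or equivalently evaluating the antiderivative F(x) = 3*x^4/4 - 4*x^3 + 7*x^2/2 + 6*x at the endpoints):
  F(1) − F(−1) = 25/4 − (9/4) = 4.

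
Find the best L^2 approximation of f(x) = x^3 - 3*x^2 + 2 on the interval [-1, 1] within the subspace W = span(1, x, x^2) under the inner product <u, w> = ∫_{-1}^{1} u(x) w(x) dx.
g(x) = -3*x^2 + 3*x/5 + 2

The best approximation g ∈ W is the orthogonal projection of f onto W. Writing g = a_0 + a_1 x + a_2 x^2, the coefficients solve the normal equations G · a = b where
  G_{ij} = <φ_i, φ_j> and b_i = <f, φ_i>, with φ_0 = 1, φ_1 = x, φ_2 = x^2.
G =
  [2, 0, 2/3]
  [0, 2/3, 0]
  [2/3, 0, 2/5],
b = (2, 2/5, 2/15).
Solving gives a_0 = 2, a_1 = 3/5, a_2 = -3, so
  g(x) = -3*x^2 + 3*x/5 + 2.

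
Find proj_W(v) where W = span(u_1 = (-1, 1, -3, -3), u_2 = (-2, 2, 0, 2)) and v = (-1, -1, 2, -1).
proj_W(v) = (33/59, -33/59, 30/59, 7/59)

Set up U = [u_1 | ... | u_2] ∈ R^(4×2). The projector onto W = col(U) is P = U (U^T U)^(-1) U^T.
Compute U^T U =
  [20, -2]
  [-2, 12],
and U^T v = (-3, -2).
Solve U^T U · c = U^T v for the coefficients: c = (-10/59, -23/118). The projection is proj_W(v) = U c.
Check: (v - proj_W(v)) · u_1 = 0  (should be 0).
Check: (v - proj_W(v)) · u_2 = 0  (should be 0).
Result: proj_W(v) = (33/59, -33/59, 30/59, 7/59).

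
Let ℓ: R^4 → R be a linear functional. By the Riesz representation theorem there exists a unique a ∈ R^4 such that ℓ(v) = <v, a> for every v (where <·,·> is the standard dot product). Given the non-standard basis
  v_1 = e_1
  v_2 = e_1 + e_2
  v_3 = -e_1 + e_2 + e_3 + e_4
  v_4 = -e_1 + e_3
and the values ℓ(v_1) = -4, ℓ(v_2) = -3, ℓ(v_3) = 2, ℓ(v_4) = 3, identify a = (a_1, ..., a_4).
a = (-4, 1, -1, -2)

Write a = (a_1, ..., a_4) in the standard basis. For each basis vector v_i, ℓ(v_i) = <v_i, a> is a linear equation in the a_j's. Collect the n equations into a matrix system V a = ℓ, where row i of V is v_i (expressed in the standard basis). Since V is invertible (lower-triangular with 1s on the diagonal, up to permutation), solve by back-substitution:
  V =
[[1, 0, 0, 0],
 [1, 1, 0, 0],
 [-1, 1, 1, 1],
 [-1, 0, 1, 0]]
  V a = (-4, -3, 2, 3)
Solving gives a = (-4, 1, -1, -2).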